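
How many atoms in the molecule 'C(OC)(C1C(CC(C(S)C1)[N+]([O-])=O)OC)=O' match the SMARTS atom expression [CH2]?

2

The query [CH2] means: aliphatic carbon with exactly two hydrogens.
Check the 16 heavy atoms by environment: 4× C (H1) → no; 2× C (H2) → match; 4× O (H0) → no; 2× C (H3) → no; 1× N (charge +1, H0) → no; 1× O (charge -1, H0) → no; 1× C (H0) → no; 1× S (H1) → no.
That gives 2 matching atoms.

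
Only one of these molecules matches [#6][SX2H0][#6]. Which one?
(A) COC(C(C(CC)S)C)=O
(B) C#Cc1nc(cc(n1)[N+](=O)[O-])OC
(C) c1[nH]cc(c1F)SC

[#6][SX2H0][#6] describes an aliphatic sulfur bridging two carbons with no H on the sulfur (a thioether).
(A) has a thiol (-SH) but the sulfur has H1, not H0 bridging two carbons.
(B) has a methoxy ether (-OCH3) but the bridging atom is O, not S.
(C) contains a methylthio ether (-SCH3), which satisfies every atom and bond constraint.
So the answer is (C).

C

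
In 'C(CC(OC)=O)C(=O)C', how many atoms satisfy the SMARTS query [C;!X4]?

2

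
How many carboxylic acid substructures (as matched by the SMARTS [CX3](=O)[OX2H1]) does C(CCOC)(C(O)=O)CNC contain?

1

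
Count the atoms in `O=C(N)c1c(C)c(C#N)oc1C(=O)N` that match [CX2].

The query [CX2] means: C with X2: aliphatic carbon with exactly 2 total connections.
Check the 14 heavy atoms by environment: 1× o (aromatic, X2) → no; 4× c (aromatic, X3) → no; 2× C (X3) → no; 2× O (X1) → no; 2× N (X3) → no; 1× C (X2) → match; 1× N (X1) → no; 1× C (X4) → no.
That gives 1 matching atom.

1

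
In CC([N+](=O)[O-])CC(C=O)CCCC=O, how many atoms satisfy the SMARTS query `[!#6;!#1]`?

The query [!#6;!#1] means: not carbon and not hydrogen — any heteroatom.
Check the 14 heavy atoms by environment: 9× C → no; 3× O → match; 1× N (charge +1) → match; 1× O (charge -1) → match.
Summing the matching environments: 3 + 1 + 1 = 5 matching atoms.

5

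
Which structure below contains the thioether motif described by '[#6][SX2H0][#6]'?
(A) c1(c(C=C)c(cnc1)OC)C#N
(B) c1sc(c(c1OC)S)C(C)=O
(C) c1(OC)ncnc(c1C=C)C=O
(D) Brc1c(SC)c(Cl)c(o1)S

D

[#6][SX2H0][#6] describes an aliphatic sulfur bridging two carbons with no H on the sulfur (a thioether).
(A) has a methoxy ether (-OCH3) but the bridging atom is O, not S.
(B) has a methoxy ether (-OCH3) but the bridging atom is O, not S.
(C) has a methoxy ether (-OCH3) but the bridging atom is O, not S.
(D) contains a methylthio ether (-SCH3), which satisfies every atom and bond constraint.
So the answer is (D).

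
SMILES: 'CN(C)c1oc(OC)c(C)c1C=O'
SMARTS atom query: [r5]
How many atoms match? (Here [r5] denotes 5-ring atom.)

5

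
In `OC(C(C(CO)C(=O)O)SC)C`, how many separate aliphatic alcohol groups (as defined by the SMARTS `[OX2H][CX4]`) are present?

2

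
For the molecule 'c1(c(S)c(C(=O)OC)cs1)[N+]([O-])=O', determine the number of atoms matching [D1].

The query [D1] means: atom with exactly one heavy-atom neighbour (degree 1).
Check the 13 heavy atoms by environment: 1× s (aromatic, D2) → no; 1× c (aromatic, D2) → no; 3× c (aromatic, D3) → no; 1× S (D1) → match; 1× C (D3) → no; 2× O (D1) → match; 1× O (D2) → no; 1× C (D1) → match; 1× N (charge +1, D3) → no; 1× O (charge -1, D1) → match.
Summing the matching environments: 1 + 2 + 1 + 1 = 5 matching atoms.

5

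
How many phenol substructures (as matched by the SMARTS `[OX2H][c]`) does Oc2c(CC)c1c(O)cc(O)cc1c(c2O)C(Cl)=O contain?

[OX2H][c] is the SMARTS for a phenol: a hydroxyl oxygen attached to an aromatic carbon.
The molecule carries 4 separate instances of a hydroxyl group (-OH) meeting every constraint; each maps to a distinct set of atoms, giving 4 matches.

4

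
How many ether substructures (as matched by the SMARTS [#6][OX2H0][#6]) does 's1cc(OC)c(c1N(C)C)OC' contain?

[#6][OX2H0][#6] is the SMARTS for an ether: an aliphatic oxygen bridging two carbons with no H on the oxygen.
The molecule carries 2 separate instances of a methoxy ether (-OCH3) meeting every constraint; each maps to a distinct set of atoms, giving 2 matches.

2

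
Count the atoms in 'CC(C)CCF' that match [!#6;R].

The query [!#6;R] means: non-carbon atom that is part of a ring.
Check the 6 heavy atoms by environment: 5× C (acyclic) → no; 1× F (acyclic) → no.
No environment satisfies the query, so 0 matching atoms.

0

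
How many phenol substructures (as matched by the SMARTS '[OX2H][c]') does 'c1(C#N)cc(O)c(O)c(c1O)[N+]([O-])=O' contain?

3

[OX2H][c] is the SMARTS for a phenol: a hydroxyl oxygen attached to an aromatic carbon.
The molecule carries 3 separate instances of a hydroxyl group (-OH) meeting every constraint; each maps to a distinct set of atoms, giving 3 matches.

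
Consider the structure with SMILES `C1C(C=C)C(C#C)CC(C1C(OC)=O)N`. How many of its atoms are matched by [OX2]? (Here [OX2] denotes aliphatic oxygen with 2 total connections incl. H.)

1

The query [OX2] means: aliphatic oxygen with two total connections — ether, hydroxyl, or ester single-bond O.
Check the 15 heavy atoms by environment: 7× C (X4) → no; 3× C (X3) → no; 1× N (X3) → no; 1× O (X1) → no; 1× O (X2) → match; 2× C (X2) → no.
That gives 1 matching atom.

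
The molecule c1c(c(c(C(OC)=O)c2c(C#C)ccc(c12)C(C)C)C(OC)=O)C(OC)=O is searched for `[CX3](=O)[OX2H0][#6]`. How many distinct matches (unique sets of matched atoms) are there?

3

[CX3](=O)[OX2H0][#6] is the SMARTS for an ester: a carbonyl carbon bonded to an oxygen that is itself bonded to carbon (no H on that O).
The molecule carries 3 separate instances of a methyl-ester group (-C(=O)OCH3) meeting every constraint; each maps to a distinct set of atoms, giving 3 matches.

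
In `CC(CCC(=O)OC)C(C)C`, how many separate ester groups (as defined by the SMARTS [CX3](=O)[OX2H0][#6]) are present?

[CX3](=O)[OX2H0][#6] is the SMARTS for an ester: a carbonyl carbon bonded to an oxygen that is itself bonded to carbon (no H on that O).
Exactly one fragment in the molecule meets all constraints, giving 1 match.

1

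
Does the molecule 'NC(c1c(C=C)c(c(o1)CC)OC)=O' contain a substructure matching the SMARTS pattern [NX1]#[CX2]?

The pattern [NX1]#[CX2] describes a nitrogen triple-bonded to a two-connected carbon — a nitrile.
The closest candidate here is a primary amide (-C(=O)NH2), but the nitrogen is NX3, not NX1. No other fragment satisfies the full query, so there is no match.

No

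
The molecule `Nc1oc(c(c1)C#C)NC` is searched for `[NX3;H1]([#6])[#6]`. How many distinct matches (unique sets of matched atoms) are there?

[NX3;H1]([#6])[#6] is the SMARTS for a secondary amine: a trivalent nitrogen with one H, bonded to two carbons.
Exactly one fragment in the molecule meets all constraints, giving 1 match.

1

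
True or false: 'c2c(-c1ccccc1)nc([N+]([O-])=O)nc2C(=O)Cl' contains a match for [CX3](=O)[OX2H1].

The pattern [CX3](=O)[OX2H1] describes an sp2 carbon double-bonded to O and single-bonded to an -OH oxygen — a carboxylic acid.
The closest candidate here is an acyl chloride (-C(=O)Cl), but the carbonyl is bonded to Cl, not to an -OH oxygen. No other fragment satisfies the full query, so there is no match.

False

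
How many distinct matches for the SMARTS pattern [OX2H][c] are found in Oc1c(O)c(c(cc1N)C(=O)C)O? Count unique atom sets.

[OX2H][c] is the SMARTS for a phenol: a hydroxyl oxygen attached to an aromatic carbon.
The molecule carries 3 separate instances of a hydroxyl group (-OH) meeting every constraint; each maps to a distinct set of atoms, giving 3 matches.

3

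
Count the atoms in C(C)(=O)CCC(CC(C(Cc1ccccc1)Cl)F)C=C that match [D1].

Check the 20 heavy atoms by environment: 5× C (D2) → no; 4× C (D3) → no; 2× C (D1) → match; 1× O (D1) → match; 1× F (D1) → match; 1× c (aromatic, D3) → no; 5× c (aromatic, D2) → no; 1× Cl (D1) → match.
Summing the matching environments: 2 + 1 + 1 + 1 = 5 matching atoms.

5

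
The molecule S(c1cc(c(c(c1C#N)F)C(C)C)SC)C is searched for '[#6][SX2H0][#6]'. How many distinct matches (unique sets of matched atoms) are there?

[#6][SX2H0][#6] is the SMARTS for a thioether: an aliphatic sulfur bridging two carbons with no H on the sulfur.
The molecule carries 2 separate instances of a methylthio ether (-SCH3) meeting every constraint; each maps to a distinct set of atoms, giving 2 matches.

2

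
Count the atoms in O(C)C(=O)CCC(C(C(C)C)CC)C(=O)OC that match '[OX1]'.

2

The query [OX1] means: aliphatic oxygen with one total connection — typically a carbonyl =O or an oxide.
Check the 17 heavy atoms by environment: 11× C (X4) → no; 2× C (X3) → no; 2× O (X1) → match; 2× O (X2) → no.
That gives 2 matching atoms.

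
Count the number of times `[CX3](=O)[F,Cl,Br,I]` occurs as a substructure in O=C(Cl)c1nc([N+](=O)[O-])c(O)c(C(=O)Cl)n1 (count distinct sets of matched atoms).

2

[CX3](=O)[F,Cl,Br,I] is the SMARTS for an acyl halide: a carbonyl carbon bonded to a halogen.
The molecule carries 2 separate instances of an acyl chloride (-C(=O)Cl) meeting every constraint; each maps to a distinct set of atoms, giving 2 matches.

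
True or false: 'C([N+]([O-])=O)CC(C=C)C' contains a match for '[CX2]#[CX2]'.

False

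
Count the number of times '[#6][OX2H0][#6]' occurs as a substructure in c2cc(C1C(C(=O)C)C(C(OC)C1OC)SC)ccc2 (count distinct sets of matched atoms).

2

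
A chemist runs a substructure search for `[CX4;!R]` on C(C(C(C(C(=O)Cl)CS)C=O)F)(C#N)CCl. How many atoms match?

The query [CX4;!R] means: aliphatic carbon with four total connections, not in a ring.
Check the 16 heavy atoms by environment: 6× C (X4, acyclic) → match; 2× Cl (X1, acyclic) → no; 2× C (X3, acyclic) → no; 2× O (X1, acyclic) → no; 1× C (X2, acyclic) → no; 1× N (X1, acyclic) → no; 1× S (X2, acyclic) → no; 1× F (X1, acyclic) → no.
That gives 6 matching atoms.

6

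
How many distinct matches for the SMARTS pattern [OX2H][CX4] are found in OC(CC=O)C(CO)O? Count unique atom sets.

[OX2H][CX4] is the SMARTS for an aliphatic alcohol: a hydroxyl oxygen bound to an sp3 (X4) carbon.
The molecule carries 3 separate instances of a hydroxyl group (-OH) meeting every constraint; each maps to a distinct set of atoms, giving 3 matches.

3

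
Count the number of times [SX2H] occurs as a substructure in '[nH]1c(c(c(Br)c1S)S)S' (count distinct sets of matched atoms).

3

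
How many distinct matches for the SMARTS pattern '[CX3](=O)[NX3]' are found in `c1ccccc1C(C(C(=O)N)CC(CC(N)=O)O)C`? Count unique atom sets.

[CX3](=O)[NX3] is the SMARTS for an amide: a carbonyl carbon bonded to a trivalent nitrogen.
The molecule carries 2 separate instances of a primary amide (-C(=O)NH2) meeting every constraint; each maps to a distinct set of atoms, giving 2 matches.

2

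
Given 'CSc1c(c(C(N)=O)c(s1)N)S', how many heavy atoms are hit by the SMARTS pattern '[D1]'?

5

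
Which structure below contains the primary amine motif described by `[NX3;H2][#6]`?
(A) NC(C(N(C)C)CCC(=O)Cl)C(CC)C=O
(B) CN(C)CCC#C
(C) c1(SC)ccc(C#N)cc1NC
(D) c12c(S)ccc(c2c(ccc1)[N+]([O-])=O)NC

A

[NX3;H2][#6] describes a trivalent nitrogen with two H attached to carbon (a primary amine).
(A) contains a primary amino group (-NH2), which satisfies every atom and bond constraint.
(B) has a dimethylamino group (-N(CH3)2) but the nitrogen has H0, not H2.
(C) has a nitrile (-C#N) but the nitrogen is NX1 (triple-bonded), not NX3 with two H.
(D) has an N-methylamino group (-NHCH3) but the nitrogen bears two carbons and only one H (H1), not H2.
So the answer is (A).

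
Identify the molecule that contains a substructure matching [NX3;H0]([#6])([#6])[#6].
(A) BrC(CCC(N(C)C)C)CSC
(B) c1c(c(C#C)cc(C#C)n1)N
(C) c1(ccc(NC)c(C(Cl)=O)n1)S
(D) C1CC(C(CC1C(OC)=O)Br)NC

A

[NX3;H0]([#6])([#6])[#6] describes a trivalent nitrogen with no H, bonded to three carbons (a tertiary amine).
(A) contains a dimethylamino group (-N(CH3)2), which satisfies every atom and bond constraint.
(B) has a primary amino group (-NH2) but the nitrogen has H2, not H0 with three carbons.
(C) has an N-methylamino group (-NHCH3) but the nitrogen still has one H (H1), not H0.
(D) has an N-methylamino group (-NHCH3) but the nitrogen still has one H (H1), not H0.
So the answer is (A).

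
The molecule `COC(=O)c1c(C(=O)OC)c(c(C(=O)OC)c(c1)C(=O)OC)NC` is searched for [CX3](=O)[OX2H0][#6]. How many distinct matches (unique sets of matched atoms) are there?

[CX3](=O)[OX2H0][#6] is the SMARTS for an ester: a carbonyl carbon bonded to an oxygen that is itself bonded to carbon (no H on that O).
The molecule carries 4 separate instances of a methyl-ester group (-C(=O)OCH3) meeting every constraint; each maps to a distinct set of atoms, giving 4 matches.

4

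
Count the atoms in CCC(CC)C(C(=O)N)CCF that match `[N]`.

The query [N] means: uppercase N matches aliphatic (non-aromatic) nitrogen only.
Check the 12 heavy atoms by environment: 9× C → no; 1× O → no; 1× N → match; 1× F → no.
That gives 1 matching atom.

1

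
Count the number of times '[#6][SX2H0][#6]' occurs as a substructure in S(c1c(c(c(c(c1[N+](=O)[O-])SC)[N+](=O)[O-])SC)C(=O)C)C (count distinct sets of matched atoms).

3

[#6][SX2H0][#6] is the SMARTS for a thioether: an aliphatic sulfur bridging two carbons with no H on the sulfur.
The molecule carries 3 separate instances of a methylthio ether (-SCH3) meeting every constraint; each maps to a distinct set of atoms, giving 3 matches.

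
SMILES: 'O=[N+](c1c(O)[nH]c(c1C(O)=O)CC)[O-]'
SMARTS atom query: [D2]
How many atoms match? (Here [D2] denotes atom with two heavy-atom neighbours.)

The query [D2] means: atom with exactly two heavy-atom neighbours.
Check the 14 heavy atoms by environment: 1× n (aromatic, D2) → match; 4× c (aromatic, D3) → no; 4× O (D1) → no; 1× N (charge +1, D3) → no; 1× O (charge -1, D1) → no; 1× C (D3) → no; 1× C (D2) → match; 1× C (D1) → no.
Summing the matching environments: 1 + 1 = 2 matching atoms.

2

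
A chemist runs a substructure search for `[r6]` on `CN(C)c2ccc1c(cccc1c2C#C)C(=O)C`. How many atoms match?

10

The query [r6] means: r6 matches atoms in a six-membered ring.
Check the 18 heavy atoms by environment: 10× c (aromatic, in 6-ring) → match; 6× C (acyclic) → no; 1× O (acyclic) → no; 1× N (acyclic) → no.
That gives 10 matching atoms.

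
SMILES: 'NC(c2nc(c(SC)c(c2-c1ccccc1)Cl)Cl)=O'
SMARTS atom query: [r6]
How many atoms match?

The query [r6] means: r6 matches atoms in a six-membered ring.
Check the 19 heavy atoms by environment: 1× n (aromatic, in 6-ring) → match; 11× c (aromatic, in 6-ring) → match; 1× S (acyclic) → no; 2× C (acyclic) → no; 1× O (acyclic) → no; 1× N (acyclic) → no; 2× Cl (acyclic) → no.
Summing the matching environments: 1 + 11 = 12 matching atoms.

12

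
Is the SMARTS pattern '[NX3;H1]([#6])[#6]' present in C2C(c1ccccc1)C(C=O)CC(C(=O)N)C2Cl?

No

The pattern [NX3;H1]([#6])[#6] describes a trivalent nitrogen with one H, bonded to two carbons — a secondary amine.
The closest candidate here is a primary amide (-C(=O)NH2), but the -C(=O)NH2 nitrogen has H2, not H1. No other fragment satisfies the full query, so there is no match.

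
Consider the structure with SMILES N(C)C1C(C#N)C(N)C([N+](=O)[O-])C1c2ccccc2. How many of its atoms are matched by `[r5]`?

5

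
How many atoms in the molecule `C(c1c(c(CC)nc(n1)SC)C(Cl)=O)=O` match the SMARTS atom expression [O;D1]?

2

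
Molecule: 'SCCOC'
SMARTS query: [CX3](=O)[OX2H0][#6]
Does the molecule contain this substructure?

No

The pattern [CX3](=O)[OX2H0][#6] describes a carbonyl carbon bonded to an oxygen that is itself bonded to carbon (no H on that O) — an ester.
The closest candidate here is a methoxy ether (-OCH3), but the ether oxygen is not adjacent to a C=O carbon. No other fragment satisfies the full query, so there is no match.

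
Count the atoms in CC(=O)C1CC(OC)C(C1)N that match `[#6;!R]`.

3

The query [#6;!R] means: carbon not in any ring.
Check the 11 heavy atoms by environment: 5× C (in 5-ring) → no; 2× O (acyclic) → no; 3× C (acyclic) → match; 1× N (acyclic) → no.
That gives 3 matching atoms.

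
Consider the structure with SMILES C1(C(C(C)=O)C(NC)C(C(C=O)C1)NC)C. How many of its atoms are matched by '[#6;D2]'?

2

The query [#6;D2] means: any carbon bonded to exactly two heavy atoms.
Check the 16 heavy atoms by environment: 6× C (D3) → no; 2× C (D2) → match; 2× N (D2) → no; 4× C (D1) → no; 2× O (D1) → no.
That gives 2 matching atoms.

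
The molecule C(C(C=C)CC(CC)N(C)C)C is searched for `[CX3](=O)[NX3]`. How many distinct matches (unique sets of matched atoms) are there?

[CX3](=O)[NX3] is the SMARTS for an amide: a carbonyl carbon bonded to a trivalent nitrogen.
No fragment in the molecule satisfies every constraint, giving 0 matches.

0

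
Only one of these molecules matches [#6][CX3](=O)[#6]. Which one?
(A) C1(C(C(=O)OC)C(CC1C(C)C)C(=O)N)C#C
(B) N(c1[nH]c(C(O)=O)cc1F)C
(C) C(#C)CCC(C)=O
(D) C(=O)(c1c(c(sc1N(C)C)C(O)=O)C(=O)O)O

C

[#6][CX3](=O)[#6] describes a carbonyl carbon (no H) flanked by two carbons (a ketone).
(A) has a primary amide (-C(=O)NH2) but one neighbour of the carbonyl carbon is N, not C.
(B) has a carboxylic acid group (-C(=O)OH) but one neighbour of the carbonyl carbon is O, not C.
(C) contains an acetyl/ketone group (-C(=O)CH3), which satisfies every atom and bond constraint.
(D) has a carboxylic acid group (-C(=O)OH) but one neighbour of the carbonyl carbon is O, not C.
So the answer is (C).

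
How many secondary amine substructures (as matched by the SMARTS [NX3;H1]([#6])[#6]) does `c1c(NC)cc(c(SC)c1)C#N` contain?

[NX3;H1]([#6])[#6] is the SMARTS for a secondary amine: a trivalent nitrogen with one H, bonded to two carbons.
Exactly one fragment in the molecule meets all constraints, giving 1 match.

1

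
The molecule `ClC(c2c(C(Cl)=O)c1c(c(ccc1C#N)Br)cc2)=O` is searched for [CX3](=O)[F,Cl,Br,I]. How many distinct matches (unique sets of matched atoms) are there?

[CX3](=O)[F,Cl,Br,I] is the SMARTS for an acyl halide: a carbonyl carbon bonded to a halogen.
The molecule carries 2 separate instances of an acyl chloride (-C(=O)Cl) meeting every constraint; each maps to a distinct set of atoms, giving 2 matches.

2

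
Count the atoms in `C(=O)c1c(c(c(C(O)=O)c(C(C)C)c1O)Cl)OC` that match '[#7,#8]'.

The query [#7,#8] means: nitrogen or oxygen (comma = OR).
Check the 18 heavy atoms by environment: 6× c (aromatic) → no; 6× C → no; 5× O → match; 1× Cl → no.
That gives 5 matching atoms.

5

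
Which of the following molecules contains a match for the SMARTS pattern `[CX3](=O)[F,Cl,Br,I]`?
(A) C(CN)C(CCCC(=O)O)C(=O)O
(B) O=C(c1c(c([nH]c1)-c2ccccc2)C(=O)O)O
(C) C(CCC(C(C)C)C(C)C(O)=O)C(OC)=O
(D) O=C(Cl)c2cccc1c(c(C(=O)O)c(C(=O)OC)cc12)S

D

[CX3](=O)[F,Cl,Br,I] describes a carbonyl carbon bonded to a halogen (an acyl halide).
(A) has a carboxylic acid group (-C(=O)OH) but the carbonyl is bonded to -OH, not to a halogen.
(B) has a carboxylic acid group (-C(=O)OH) but the carbonyl is bonded to -OH, not to a halogen.
(C) has a carboxylic acid group (-C(=O)OH) but the carbonyl is bonded to -OH, not to a halogen.
(D) contains an acyl chloride (-C(=O)Cl), which satisfies every atom and bond constraint.
So the answer is (D).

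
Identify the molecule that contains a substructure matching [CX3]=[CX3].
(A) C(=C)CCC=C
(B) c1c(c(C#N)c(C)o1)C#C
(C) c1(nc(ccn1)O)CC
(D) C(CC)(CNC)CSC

A

[CX3]=[CX3] describes a non-aromatic C=C double bond between two sp2 carbons (an alkene).
(A) contains a vinyl group (-CH=CH2), which satisfies every atom and bond constraint.
(B) has an ethynyl group (-C#CH) but the C-C bond is a triple bond, not a double bond.
(C) has an ethyl group (-CH2CH3) but its C-C bond is a single bond between CX4 carbons, not CX3=CX3.
(D) has an ethyl group (-CH2CH3) but its C-C bond is a single bond between CX4 carbons, not CX3=CX3.
So the answer is (A).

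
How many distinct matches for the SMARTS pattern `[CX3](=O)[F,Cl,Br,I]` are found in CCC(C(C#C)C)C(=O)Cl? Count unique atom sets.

1

[CX3](=O)[F,Cl,Br,I] is the SMARTS for an acyl halide: a carbonyl carbon bonded to a halogen.
Exactly one fragment in the molecule meets all constraints, giving 1 match.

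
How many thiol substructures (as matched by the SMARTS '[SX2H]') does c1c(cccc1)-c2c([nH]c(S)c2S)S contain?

3

[SX2H] is the SMARTS for a thiol: an aliphatic sulfur with two connections, one being H.
The molecule carries 3 separate instances of a thiol (-SH) meeting every constraint; each maps to a distinct set of atoms, giving 3 matches.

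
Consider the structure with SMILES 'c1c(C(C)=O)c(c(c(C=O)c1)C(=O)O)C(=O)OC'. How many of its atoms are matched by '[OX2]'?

2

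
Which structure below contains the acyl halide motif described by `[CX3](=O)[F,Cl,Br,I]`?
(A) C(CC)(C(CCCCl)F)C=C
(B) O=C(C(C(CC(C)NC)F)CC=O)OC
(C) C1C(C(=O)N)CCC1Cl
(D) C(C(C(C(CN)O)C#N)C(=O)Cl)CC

D

[CX3](=O)[F,Cl,Br,I] describes a carbonyl carbon bonded to a halogen (an acyl halide).
(A) has a chloro substituent but the Cl is not on a carbonyl carbon.
(B) has a methyl-ester group (-C(=O)OCH3) but the carbonyl is bonded to -O-C, not to a halogen.
(C) has a chloro substituent but the Cl is not on a carbonyl carbon.
(D) contains an acyl chloride (-C(=O)Cl), which satisfies every atom and bond constraint.
So the answer is (D).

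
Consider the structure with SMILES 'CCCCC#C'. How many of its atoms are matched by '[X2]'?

2

The query [X2] means: any atom with exactly two total connections (bonds + H).
Check the 6 heavy atoms by environment: 4× C (X4) → no; 2× C (X2) → match.
That gives 2 matching atoms.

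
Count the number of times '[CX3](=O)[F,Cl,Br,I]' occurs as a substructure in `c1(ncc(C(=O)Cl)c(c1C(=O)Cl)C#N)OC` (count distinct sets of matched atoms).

[CX3](=O)[F,Cl,Br,I] is the SMARTS for an acyl halide: a carbonyl carbon bonded to a halogen.
The molecule carries 2 separate instances of an acyl chloride (-C(=O)Cl) meeting every constraint; each maps to a distinct set of atoms, giving 2 matches.

2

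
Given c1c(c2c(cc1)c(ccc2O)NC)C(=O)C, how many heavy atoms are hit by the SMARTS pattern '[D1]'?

The query [D1] means: atom with exactly one heavy-atom neighbour (degree 1).
Check the 16 heavy atoms by environment: 5× c (aromatic, D3) → no; 5× c (aromatic, D2) → no; 1× N (D2) → no; 2× C (D1) → match; 2× O (D1) → match; 1× C (D3) → no.
Summing the matching environments: 2 + 2 = 4 matching atoms.

4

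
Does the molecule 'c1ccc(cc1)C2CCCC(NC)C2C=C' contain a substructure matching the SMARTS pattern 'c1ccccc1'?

Yes

The pattern c1ccccc1 describes six aromatic carbons in a ring — a benzene ring.
The molecule carries a phenyl ring, whose atoms satisfy every constraint of the query, so the pattern matches.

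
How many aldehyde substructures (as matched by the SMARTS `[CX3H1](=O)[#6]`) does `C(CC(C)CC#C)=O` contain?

1

[CX3H1](=O)[#6] is the SMARTS for an aldehyde: an sp2 carbon with one H, double-bonded to O and single-bonded to carbon.
Exactly one fragment in the molecule meets all constraints, giving 1 match.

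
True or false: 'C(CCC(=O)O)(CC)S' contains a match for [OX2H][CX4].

False

The pattern [OX2H][CX4] describes a hydroxyl oxygen bound to an sp3 (X4) carbon — an aliphatic alcohol.
The closest candidate here is a carboxylic acid group (-C(=O)OH), but the -OH is on a CX3 carbonyl carbon, not a CX4 carbon. No other fragment satisfies the full query, so there is no match.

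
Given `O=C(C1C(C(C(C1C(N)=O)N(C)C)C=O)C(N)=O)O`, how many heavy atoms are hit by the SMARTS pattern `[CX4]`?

The query [CX4] means: C with X4: aliphatic carbon with exactly 4 total connections (bonds + H).
Check the 19 heavy atoms by environment: 7× C (X4) → match; 4× C (X3) → no; 4× O (X1) → no; 1× O (X2) → no; 3× N (X3) → no.
That gives 7 matching atoms.

7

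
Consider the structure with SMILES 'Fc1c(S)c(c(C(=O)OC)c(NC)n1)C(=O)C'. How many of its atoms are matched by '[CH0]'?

Check the 17 heavy atoms by environment: 1× n (aromatic, H0) → no; 5× c (aromatic, H0) → no; 2× C (H0) → match; 3× O (H0) → no; 3× C (H3) → no; 1× N (H1) → no; 1× F (H0) → no; 1× S (H1) → no.
That gives 2 matching atoms.

2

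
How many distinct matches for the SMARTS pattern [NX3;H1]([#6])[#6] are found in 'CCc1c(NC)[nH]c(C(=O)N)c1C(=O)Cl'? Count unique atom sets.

1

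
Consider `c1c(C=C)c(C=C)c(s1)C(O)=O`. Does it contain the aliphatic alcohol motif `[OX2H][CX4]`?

No

The pattern [OX2H][CX4] describes a hydroxyl oxygen bound to an sp3 (X4) carbon — an aliphatic alcohol.
The closest candidate here is a carboxylic acid group (-C(=O)OH), but the -OH is on a CX3 carbonyl carbon, not a CX4 carbon. No other fragment satisfies the full query, so there is no match.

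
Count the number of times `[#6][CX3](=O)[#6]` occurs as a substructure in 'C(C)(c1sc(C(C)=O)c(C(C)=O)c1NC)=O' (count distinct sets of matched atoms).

3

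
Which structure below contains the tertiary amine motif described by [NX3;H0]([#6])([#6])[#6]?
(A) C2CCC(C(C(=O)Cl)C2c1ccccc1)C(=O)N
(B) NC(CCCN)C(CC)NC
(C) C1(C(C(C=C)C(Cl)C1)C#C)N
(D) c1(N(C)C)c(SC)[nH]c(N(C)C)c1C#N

D

[NX3;H0]([#6])([#6])[#6] describes a trivalent nitrogen with no H, bonded to three carbons (a tertiary amine).
(A) has a primary amide (-C(=O)NH2) but the amide nitrogen has H2 and only one carbon neighbour.
(B) has a primary amino group (-NH2) but the nitrogen has H2, not H0 with three carbons.
(C) has a primary amino group (-NH2) but the nitrogen has H2, not H0 with three carbons.
(D) contains a dimethylamino group (-N(CH3)2), which satisfies every atom and bond constraint.
So the answer is (D).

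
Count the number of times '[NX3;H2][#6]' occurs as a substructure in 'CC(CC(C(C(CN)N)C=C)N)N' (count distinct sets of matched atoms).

4

[NX3;H2][#6] is the SMARTS for a primary amine: a trivalent nitrogen with two H attached to carbon.
The molecule carries 4 separate instances of a primary amino group (-NH2) meeting every constraint; each maps to a distinct set of atoms, giving 4 matches.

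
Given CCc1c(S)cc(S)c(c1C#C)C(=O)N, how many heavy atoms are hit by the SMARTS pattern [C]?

5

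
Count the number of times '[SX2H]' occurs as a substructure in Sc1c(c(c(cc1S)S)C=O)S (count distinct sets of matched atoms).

4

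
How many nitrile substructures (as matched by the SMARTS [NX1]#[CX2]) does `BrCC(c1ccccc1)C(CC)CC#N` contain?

1

[NX1]#[CX2] is the SMARTS for a nitrile: a nitrogen triple-bonded to a two-connected carbon.
Exactly one fragment in the molecule meets all constraints, giving 1 match.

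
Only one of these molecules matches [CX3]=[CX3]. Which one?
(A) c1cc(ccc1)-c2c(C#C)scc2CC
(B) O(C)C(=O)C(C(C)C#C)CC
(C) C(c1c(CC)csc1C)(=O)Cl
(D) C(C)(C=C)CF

D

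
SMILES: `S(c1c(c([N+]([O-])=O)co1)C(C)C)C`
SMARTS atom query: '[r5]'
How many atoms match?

5

The query [r5] means: r5 matches atoms in a five-membered ring.
Check the 13 heavy atoms by environment: 1× o (aromatic, in 5-ring) → match; 4× c (aromatic, in 5-ring) → match; 1× N (charge +1, acyclic) → no; 1× O (charge -1, acyclic) → no; 1× O (acyclic) → no; 1× S (acyclic) → no; 4× C (acyclic) → no.
Summing the matching environments: 1 + 4 = 5 matching atoms.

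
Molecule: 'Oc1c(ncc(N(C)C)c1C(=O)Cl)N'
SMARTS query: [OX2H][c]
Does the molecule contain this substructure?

The pattern [OX2H][c] describes a hydroxyl oxygen attached to an aromatic carbon — a phenol.
The molecule carries a hydroxyl group (-OH), whose atoms satisfy every constraint of the query, so the pattern matches.

Yes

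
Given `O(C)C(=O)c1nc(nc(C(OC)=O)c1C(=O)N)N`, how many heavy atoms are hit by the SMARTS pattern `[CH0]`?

The query [CH0] means: aliphatic carbon with no attached hydrogen.
Check the 18 heavy atoms by environment: 2× n (aromatic, H0) → no; 4× c (aromatic, H0) → no; 3× C (H0) → match; 5× O (H0) → no; 2× C (H3) → no; 2× N (H2) → no.
That gives 3 matching atoms.

3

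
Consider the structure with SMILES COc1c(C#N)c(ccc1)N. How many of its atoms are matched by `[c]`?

6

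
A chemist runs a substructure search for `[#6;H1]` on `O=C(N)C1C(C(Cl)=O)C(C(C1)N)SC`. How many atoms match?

4

The query [#6;H1] means: any carbon bearing exactly one hydrogen.
Check the 14 heavy atoms by environment: 1× C (H2) → no; 4× C (H1) → match; 2× N (H2) → no; 2× C (H0) → no; 2× O (H0) → no; 1× Cl (H0) → no; 1× S (H0) → no; 1× C (H3) → no.
That gives 4 matching atoms.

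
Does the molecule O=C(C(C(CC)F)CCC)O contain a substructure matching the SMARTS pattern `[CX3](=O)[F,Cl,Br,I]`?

The pattern [CX3](=O)[F,Cl,Br,I] describes a carbonyl carbon bonded to a halogen — an acyl halide.
The closest candidate here is a carboxylic acid group (-C(=O)OH), but the carbonyl is bonded to -OH, not to a halogen. No other fragment satisfies the full query, so there is no match.

No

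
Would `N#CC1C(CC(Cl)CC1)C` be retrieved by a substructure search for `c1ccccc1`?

No

The pattern c1ccccc1 describes six aromatic carbons in a ring — a benzene ring.
The closest candidate here is a methyl group (-CH3), but no six-membered all-carbon aromatic ring is present. No other fragment satisfies the full query, so there is no match.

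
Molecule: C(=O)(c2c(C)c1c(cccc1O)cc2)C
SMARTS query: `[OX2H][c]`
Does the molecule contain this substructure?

Yes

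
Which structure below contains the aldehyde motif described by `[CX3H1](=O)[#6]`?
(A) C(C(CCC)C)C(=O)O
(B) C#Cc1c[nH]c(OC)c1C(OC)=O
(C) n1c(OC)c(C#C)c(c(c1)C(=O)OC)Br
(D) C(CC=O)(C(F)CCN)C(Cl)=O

D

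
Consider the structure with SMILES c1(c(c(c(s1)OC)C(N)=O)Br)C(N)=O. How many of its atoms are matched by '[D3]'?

The query [D3] means: atom with exactly three heavy-atom neighbours.
Check the 14 heavy atoms by environment: 1× s (aromatic, D2) → no; 4× c (aromatic, D3) → match; 2× C (D3) → match; 2× O (D1) → no; 2× N (D1) → no; 1× Br (D1) → no; 1× O (D2) → no; 1× C (D1) → no.
Summing the matching environments: 4 + 2 = 6 matching atoms.

6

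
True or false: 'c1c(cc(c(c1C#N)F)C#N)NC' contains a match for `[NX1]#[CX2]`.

The pattern [NX1]#[CX2] describes a nitrogen triple-bonded to a two-connected carbon — a nitrile.
The molecule carries a nitrile (-C#N), whose atoms satisfy every constraint of the query, so the pattern matches.

True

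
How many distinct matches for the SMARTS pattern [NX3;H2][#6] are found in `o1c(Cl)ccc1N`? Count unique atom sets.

[NX3;H2][#6] is the SMARTS for a primary amine: a trivalent nitrogen with two H attached to carbon.
Exactly one fragment in the molecule meets all constraints, giving 1 match.

1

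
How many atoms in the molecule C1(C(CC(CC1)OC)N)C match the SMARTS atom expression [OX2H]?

The query [OX2H] means: aliphatic oxygen with two connections, one of which is H — an -OH oxygen.
Check the 10 heavy atoms by environment: 3× C (H1, X4) → no; 3× C (H2, X4) → no; 1× N (H2, X3) → no; 2× C (H3, X4) → no; 1× O (H0, X2) → no.
No environment satisfies the query, so 0 matching atoms.

0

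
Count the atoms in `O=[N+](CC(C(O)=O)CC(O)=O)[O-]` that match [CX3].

Check the 12 heavy atoms by environment: 3× C (X4) → no; 2× C (X3) → match; 3× O (X1) → no; 2× O (X2) → no; 1× N (charge +1, X3) → no; 1× O (charge -1, X1) → no.
That gives 2 matching atoms.

2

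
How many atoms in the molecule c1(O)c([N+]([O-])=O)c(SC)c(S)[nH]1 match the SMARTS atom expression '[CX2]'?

0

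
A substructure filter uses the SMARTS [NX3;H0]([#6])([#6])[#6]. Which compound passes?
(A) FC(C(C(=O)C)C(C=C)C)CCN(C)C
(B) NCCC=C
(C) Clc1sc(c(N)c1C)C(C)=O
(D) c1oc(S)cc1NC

A

[NX3;H0]([#6])([#6])[#6] describes a trivalent nitrogen with no H, bonded to three carbons (a tertiary amine).
(A) contains a dimethylamino group (-N(CH3)2), which satisfies every atom and bond constraint.
(B) has a primary amino group (-NH2) but the nitrogen has H2, not H0 with three carbons.
(C) has a primary amino group (-NH2) but the nitrogen has H2, not H0 with three carbons.
(D) has an N-methylamino group (-NHCH3) but the nitrogen still has one H (H1), not H0.
So the answer is (A).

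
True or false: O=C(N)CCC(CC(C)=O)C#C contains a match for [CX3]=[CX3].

False

The pattern [CX3]=[CX3] describes a non-aromatic C=C double bond between two sp2 carbons — an alkene.
The closest candidate here is an ethynyl group (-C#CH), but the C-C bond is a triple bond, not a double bond. No other fragment satisfies the full query, so there is no match.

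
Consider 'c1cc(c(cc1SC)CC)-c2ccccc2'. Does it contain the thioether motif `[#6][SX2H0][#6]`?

Yes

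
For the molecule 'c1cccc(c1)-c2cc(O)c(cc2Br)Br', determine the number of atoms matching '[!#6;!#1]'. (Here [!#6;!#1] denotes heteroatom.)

The query [!#6;!#1] means: not carbon and not hydrogen — any heteroatom.
Check the 15 heavy atoms by environment: 12× c (aromatic) → no; 2× Br → match; 1× O → match.
Summing the matching environments: 2 + 1 = 3 matching atoms.

3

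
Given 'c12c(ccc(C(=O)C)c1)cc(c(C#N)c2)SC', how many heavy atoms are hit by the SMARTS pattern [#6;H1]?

5

Check the 17 heavy atoms by environment: 5× c (aromatic, H0) → no; 5× c (aromatic, H1) → match; 2× C (H0) → no; 1× N (H0) → no; 1× S (H0) → no; 2× C (H3) → no; 1× O (H0) → no.
That gives 5 matching atoms.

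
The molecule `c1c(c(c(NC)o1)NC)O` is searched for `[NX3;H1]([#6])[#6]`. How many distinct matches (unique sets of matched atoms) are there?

[NX3;H1]([#6])[#6] is the SMARTS for a secondary amine: a trivalent nitrogen with one H, bonded to two carbons.
The molecule carries 2 separate instances of an N-methylamino group (-NHCH3) meeting every constraint; each maps to a distinct set of atoms, giving 2 matches.

2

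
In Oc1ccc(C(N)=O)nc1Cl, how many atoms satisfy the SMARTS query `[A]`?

5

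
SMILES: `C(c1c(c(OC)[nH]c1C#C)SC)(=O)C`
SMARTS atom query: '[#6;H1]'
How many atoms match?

The query [#6;H1] means: any carbon bearing exactly one hydrogen.
Check the 14 heavy atoms by environment: 1× n (aromatic, H1) → no; 4× c (aromatic, H0) → no; 2× C (H0) → no; 2× O (H0) → no; 3× C (H3) → no; 1× C (H1) → match; 1× S (H0) → no.
That gives 1 matching atom.

1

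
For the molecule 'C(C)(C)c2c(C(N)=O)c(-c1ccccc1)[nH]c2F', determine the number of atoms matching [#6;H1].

The query [#6;H1] means: any carbon bearing exactly one hydrogen.
Check the 18 heavy atoms by environment: 1× n (aromatic, H1) → no; 5× c (aromatic, H0) → no; 5× c (aromatic, H1) → match; 1× F (H0) → no; 1× C (H1) → match; 2× C (H3) → no; 1× C (H0) → no; 1× O (H0) → no; 1× N (H2) → no.
Summing the matching environments: 5 + 1 = 6 matching atoms.

6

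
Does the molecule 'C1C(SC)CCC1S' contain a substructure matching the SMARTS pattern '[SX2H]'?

Yes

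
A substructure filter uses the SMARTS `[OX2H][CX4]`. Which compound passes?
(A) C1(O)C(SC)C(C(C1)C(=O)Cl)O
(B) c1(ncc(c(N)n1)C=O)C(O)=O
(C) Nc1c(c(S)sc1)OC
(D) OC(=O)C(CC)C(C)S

[OX2H][CX4] describes a hydroxyl oxygen bound to an sp3 (X4) carbon (an aliphatic alcohol).
(A) contains a hydroxyl group (-OH), which satisfies every atom and bond constraint.
(B) has a carboxylic acid group (-C(=O)OH) but the -OH is on a CX3 carbonyl carbon, not a CX4 carbon.
(C) has a methoxy ether (-OCH3) but the oxygen has H0 (ether), not H1.
(D) has a carboxylic acid group (-C(=O)OH) but the -OH is on a CX3 carbonyl carbon, not a CX4 carbon.
So the answer is (A).

A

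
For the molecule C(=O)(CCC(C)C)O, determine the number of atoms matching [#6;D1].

2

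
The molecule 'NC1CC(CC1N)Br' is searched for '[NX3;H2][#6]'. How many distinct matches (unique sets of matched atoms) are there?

[NX3;H2][#6] is the SMARTS for a primary amine: a trivalent nitrogen with two H attached to carbon.
The molecule carries 2 separate instances of a primary amino group (-NH2) meeting every constraint; each maps to a distinct set of atoms, giving 2 matches.

2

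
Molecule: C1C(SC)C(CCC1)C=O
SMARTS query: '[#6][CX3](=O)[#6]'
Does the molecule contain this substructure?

No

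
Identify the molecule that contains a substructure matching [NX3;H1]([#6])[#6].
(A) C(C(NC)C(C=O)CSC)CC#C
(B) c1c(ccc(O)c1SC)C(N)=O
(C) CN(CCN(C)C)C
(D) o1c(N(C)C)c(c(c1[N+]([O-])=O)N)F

[NX3;H1]([#6])[#6] describes a trivalent nitrogen with one H, bonded to two carbons (a secondary amine).
(A) contains an N-methylamino group (-NHCH3), which satisfies every atom and bond constraint.
(B) has a primary amide (-C(=O)NH2) but the -C(=O)NH2 nitrogen has H2, not H1.
(C) has a dimethylamino group (-N(CH3)2) but the nitrogen has H0, not H1.
(D) has a primary amino group (-NH2) but the nitrogen has H2 and only one carbon neighbour.
So the answer is (A).

A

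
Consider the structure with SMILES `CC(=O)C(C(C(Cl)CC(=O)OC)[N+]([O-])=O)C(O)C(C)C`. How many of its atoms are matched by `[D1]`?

10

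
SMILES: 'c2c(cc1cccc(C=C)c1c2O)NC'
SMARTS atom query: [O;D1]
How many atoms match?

1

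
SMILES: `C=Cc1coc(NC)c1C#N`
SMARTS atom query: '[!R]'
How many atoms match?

6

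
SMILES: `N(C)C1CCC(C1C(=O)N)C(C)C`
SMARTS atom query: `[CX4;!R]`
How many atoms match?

The query [CX4;!R] means: aliphatic carbon with four total connections, not in a ring.
Check the 13 heavy atoms by environment: 5× C (X4, in 5-ring) → no; 4× C (X4, acyclic) → match; 2× N (X3, acyclic) → no; 1× C (X3, acyclic) → no; 1× O (X1, acyclic) → no.
That gives 4 matching atoms.

4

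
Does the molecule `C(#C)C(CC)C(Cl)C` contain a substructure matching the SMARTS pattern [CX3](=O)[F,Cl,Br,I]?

The pattern [CX3](=O)[F,Cl,Br,I] describes a carbonyl carbon bonded to a halogen — an acyl halide.
The closest candidate here is a chloro substituent, but the Cl is not on a carbonyl carbon. No other fragment satisfies the full query, so there is no match.

No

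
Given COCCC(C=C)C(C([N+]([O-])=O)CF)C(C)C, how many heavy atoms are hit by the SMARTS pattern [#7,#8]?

The query [#7,#8] means: nitrogen or oxygen (comma = OR).
Check the 17 heavy atoms by environment: 12× C → no; 1× N (charge +1) → match; 1× O (charge -1) → match; 2× O → match; 1× F → no.
Summing the matching environments: 1 + 1 + 2 = 4 matching atoms.

4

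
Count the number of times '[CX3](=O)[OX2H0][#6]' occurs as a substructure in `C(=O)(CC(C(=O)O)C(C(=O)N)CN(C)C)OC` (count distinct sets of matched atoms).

1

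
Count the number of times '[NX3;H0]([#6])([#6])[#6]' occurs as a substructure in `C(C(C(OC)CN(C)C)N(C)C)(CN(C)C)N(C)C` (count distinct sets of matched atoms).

4

[NX3;H0]([#6])([#6])[#6] is the SMARTS for a tertiary amine: a trivalent nitrogen with no H, bonded to three carbons.
The molecule carries 4 separate instances of a dimethylamino group (-N(CH3)2) meeting every constraint; each maps to a distinct set of atoms, giving 4 matches.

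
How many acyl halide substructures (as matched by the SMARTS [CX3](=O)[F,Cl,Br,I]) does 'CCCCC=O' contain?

0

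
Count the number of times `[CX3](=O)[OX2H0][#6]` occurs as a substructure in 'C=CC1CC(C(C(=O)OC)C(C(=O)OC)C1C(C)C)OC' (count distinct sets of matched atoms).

[CX3](=O)[OX2H0][#6] is the SMARTS for an ester: a carbonyl carbon bonded to an oxygen that is itself bonded to carbon (no H on that O).
The molecule carries 2 separate instances of a methyl-ester group (-C(=O)OCH3) meeting every constraint; each maps to a distinct set of atoms, giving 2 matches.

2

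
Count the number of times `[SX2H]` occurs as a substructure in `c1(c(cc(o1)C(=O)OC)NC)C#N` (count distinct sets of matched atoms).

[SX2H] is the SMARTS for a thiol: an aliphatic sulfur with two connections, one being H.
No fragment in the molecule satisfies every constraint, giving 0 matches.

0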